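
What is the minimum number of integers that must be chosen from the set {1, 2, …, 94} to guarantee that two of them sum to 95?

Partition {1, …, 94} into 47 pairs: {1,94}, {2,93}, …, {47,48}.
Choosing 47 integers — say the integers 1 through 47 — takes one from each pair and avoids the property.
Choosing 48 forces two into the same pair by pigeonhole, and those sum to 95. So 48.

48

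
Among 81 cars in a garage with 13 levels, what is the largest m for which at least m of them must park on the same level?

7

The 81 cars fall into 13 levels.
If each of the 13 levels held at most 6, the total would be at most 13 × 6 = 78 < 81, a contradiction.
So at least one holds ⌈81/13⌉ = 7.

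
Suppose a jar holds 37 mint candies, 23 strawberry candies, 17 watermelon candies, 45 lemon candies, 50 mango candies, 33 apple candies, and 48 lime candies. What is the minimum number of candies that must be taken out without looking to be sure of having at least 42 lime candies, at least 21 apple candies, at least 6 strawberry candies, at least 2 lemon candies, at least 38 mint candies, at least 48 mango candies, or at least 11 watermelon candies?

162

The worst case stops just short of every target: 37 mint, 5 strawberry, 10 watermelon, 1 lemon, 47 mango, 20 apple, 41 lime — 37 + 5 + 10 + 1 + 47 + 20 + 41 = 161 candies.
One more candy must push some flavor to its target, so 161 + 1 = 162.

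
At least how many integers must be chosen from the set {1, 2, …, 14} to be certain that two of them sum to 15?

Partition {1, …, 14} into 7 pairs: {1,14}, {2,13}, …, {7,8}.
Choosing 7 integers — say the integers 1 through 7 — takes one from each pair and avoids the property.
Choosing 8 forces two into the same pair by pigeonhole, and those sum to 15. So 8.

8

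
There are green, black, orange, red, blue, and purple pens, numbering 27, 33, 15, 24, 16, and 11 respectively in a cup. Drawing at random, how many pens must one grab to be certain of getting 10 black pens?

103

To avoid black pens as long as possible, exhaust the other 5 ink colors first.
The worst case draws every non-black pen first: 27 + 15 + 24 + 16 + 11 = 93.
The next 10 draws are then forced to be black, giving 93 + 10 = 103.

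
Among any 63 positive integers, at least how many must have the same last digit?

There are 10 possible last digits, which serve as the pigeonholes.
If each of the 10 possible last digits held at most 6, the total would be at most 10 × 6 = 60 < 63, a contradiction.
So at least one holds ⌈63/10⌉ = 7.

7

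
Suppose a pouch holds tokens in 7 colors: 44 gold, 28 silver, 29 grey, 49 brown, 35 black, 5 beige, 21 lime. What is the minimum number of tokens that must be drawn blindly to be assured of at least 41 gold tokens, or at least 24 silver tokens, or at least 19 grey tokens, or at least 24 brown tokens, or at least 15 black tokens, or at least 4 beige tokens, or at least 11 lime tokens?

The worst case stops just short of every target: 40 gold, 23 silver, 18 grey, 23 brown, 14 black, 3 beige, 10 lime — 40 + 23 + 18 + 23 + 14 + 3 + 10 = 131 tokens.
One more token must push some color to its target, so 131 + 1 = 132.

132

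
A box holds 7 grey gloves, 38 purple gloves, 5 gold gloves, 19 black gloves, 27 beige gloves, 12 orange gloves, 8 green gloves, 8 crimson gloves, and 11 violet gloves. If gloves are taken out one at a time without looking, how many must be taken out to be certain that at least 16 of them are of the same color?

Treat the 9 colors as pigeonholes.
In the worst case we take at most 15 of each color, but all 7 grey, all 5 gold, all 12 orange, all 8 green, all 8 crimson, and all 11 violet (fewer than 15), giving 7 + 15 + 5 + 15 + 15 + 12 + 8 + 8 + 11 = 96.
One more glove then forces some color to 16, so 96 + 1 = 97.

97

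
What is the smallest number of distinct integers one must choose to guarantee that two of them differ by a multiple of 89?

Two integers differ by a multiple of 89 exactly when they share a remainder mod 89.
There are 89 residue classes mod 89, so 89 integers can all lie in distinct classes.
One more integer must repeat a residue, giving a difference divisible by 89. So n = 89 + 1 = 90.

90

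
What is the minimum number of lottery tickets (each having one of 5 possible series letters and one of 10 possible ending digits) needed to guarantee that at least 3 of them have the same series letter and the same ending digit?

101

There are 5 × 10 = 50 (series letter, ending digit) combinations acting as pigeonholes.
With 50 × 2 = 100 lottery tickets we could place exactly 2 in each, with no (series letter, ending digit) pair reaching 3.
One more forces some (series letter, ending digit) pair to hold 3, so 100 + 1 = 101.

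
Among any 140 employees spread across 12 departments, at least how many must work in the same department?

12

The 140 employees fall into 12 departments.
If each of the 12 departments held at most 11, the total would be at most 12 × 11 = 132 < 140, a contradiction.
So at least one holds ⌈140/12⌉ = 12.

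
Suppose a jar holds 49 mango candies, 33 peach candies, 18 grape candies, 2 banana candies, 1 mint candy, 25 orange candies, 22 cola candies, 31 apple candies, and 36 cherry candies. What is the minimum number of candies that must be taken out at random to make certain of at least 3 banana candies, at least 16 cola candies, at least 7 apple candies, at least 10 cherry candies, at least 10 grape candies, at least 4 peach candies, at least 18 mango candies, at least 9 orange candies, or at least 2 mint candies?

71

The worst case stops just short of every target: 17 mango, 3 peach, 9 grape, 2 banana, 1 mint, 8 orange, 15 cola, 6 apple, 9 cherry — 17 + 3 + 9 + 2 + 1 + 8 + 15 + 6 + 9 = 70 candies.
One more candy must push some flavor to its target, so 70 + 1 = 71.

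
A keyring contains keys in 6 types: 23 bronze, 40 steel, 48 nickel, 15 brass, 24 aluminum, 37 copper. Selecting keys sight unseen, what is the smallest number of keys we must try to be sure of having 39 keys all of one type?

In the worst case we take at most 38 of each type, but all 23 bronze, all 15 brass, all 24 aluminum, and all 37 copper (fewer than 38), giving 23 + 38 + 38 + 15 + 24 + 37 = 175.
One more key then forces some type to 39, so 175 + 1 = 176.

176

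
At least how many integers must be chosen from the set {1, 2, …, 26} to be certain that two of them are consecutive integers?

Partition {1, …, 26} into 13 pairs: {1,2}, {3,4}, …, {25,26}.
Choosing 13 integers — say the 13 even numbers 2, 4, …, 26 — takes one from each pair and avoids the property.
Choosing 14 forces two into the same pair by pigeonhole, and those are consecutive. So 14.

14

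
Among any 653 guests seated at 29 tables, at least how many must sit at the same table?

23

If each of the 29 tables held at most 22, the total would be at most 29 × 22 = 638 < 653, a contradiction.
So at least one holds ⌈653/29⌉ = 23.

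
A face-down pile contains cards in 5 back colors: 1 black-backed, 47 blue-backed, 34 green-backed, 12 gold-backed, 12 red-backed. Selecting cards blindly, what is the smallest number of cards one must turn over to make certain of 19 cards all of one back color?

62

In the worst case we take at most 18 of each back color, but all 1 black-backed, all 12 gold-backed, and all 12 red-backed (fewer than 18), giving 1 + 18 + 18 + 12 + 12 = 61.
One more card then forces some back color to 19, so 61 + 1 = 62.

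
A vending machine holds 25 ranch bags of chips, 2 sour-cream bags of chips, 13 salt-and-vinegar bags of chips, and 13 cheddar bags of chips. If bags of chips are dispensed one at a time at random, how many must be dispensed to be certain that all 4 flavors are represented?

The hardest flavor to obtain is sour-cream: we could draw every other bag of chips first — 53 − 2 = 51 bags of chips — without a single sour-cream one.
The next draw must be sour-cream, so 51 + 1 = 52.

52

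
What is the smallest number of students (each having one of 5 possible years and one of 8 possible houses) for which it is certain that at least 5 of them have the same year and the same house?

161

There are 5 × 8 = 40 (year, house) combinations acting as pigeonholes.
With 40 × 4 = 160 students we could place exactly 4 in each, with no (year, house) pair reaching 5.
One more forces some (year, house) pair to hold 5, so 160 + 1 = 161.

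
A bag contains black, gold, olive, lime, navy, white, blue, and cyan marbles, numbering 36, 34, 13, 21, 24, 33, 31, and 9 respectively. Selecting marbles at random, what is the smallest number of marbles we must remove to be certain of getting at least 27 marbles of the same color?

172

In the worst case we take at most 26 of each color, but all 13 olive, all 21 lime, all 24 navy, and all 9 cyan (fewer than 26), giving 26 + 26 + 13 + 21 + 24 + 26 + 26 + 9 = 171.
One more marble then forces some color to 27, so 171 + 1 = 172.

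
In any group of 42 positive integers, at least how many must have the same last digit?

The 42 positive integers fall into 10 possible last digits.
If each of the 10 possible last digits held at most 4, the total would be at most 10 × 4 = 40 < 42, a contradiction.
So at least one holds ⌈42/10⌉ = 5.

5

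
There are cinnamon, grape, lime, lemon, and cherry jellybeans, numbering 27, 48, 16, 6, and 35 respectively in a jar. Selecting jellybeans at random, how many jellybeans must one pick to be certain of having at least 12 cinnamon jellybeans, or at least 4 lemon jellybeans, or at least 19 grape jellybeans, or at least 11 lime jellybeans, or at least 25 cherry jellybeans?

67

Each of the 5 flavors has its own threshold; avoid all of them simultaneously.
The worst case stops just short of every target: 11 cinnamon, 18 grape, 10 lime, 3 lemon, 24 cherry — 11 + 18 + 10 + 3 + 24 = 66 jellybeans.
One more jellybean must push some flavor to its target, so 66 + 1 = 67.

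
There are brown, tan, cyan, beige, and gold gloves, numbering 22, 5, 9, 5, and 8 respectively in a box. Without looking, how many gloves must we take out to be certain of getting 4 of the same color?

16

The worst case takes 3 gloves of each color without reaching 4 of any: 5 × 3 = 15.
The next glove must bring some color to 4, so 15 + 1 = 16.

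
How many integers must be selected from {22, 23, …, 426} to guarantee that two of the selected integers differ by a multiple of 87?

Group the integers by remainder mod 87; there are 87 residue classes, each nonempty in this range.
Choosing one from each class (87 integers) avoids any shared remainder.
One more choice must repeat a class, so two differ by a multiple of 87. Hence 87 + 1 = 88.

88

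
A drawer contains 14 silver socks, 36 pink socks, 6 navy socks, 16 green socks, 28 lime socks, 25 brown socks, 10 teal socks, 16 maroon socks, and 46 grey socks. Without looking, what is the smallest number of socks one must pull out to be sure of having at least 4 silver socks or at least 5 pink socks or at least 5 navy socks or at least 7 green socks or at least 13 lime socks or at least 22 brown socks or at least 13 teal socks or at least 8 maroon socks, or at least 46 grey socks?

113

The worst case stops just short of every target: 3 silver, 4 pink, 4 navy, 6 green, 12 lime, 21 brown, all 10 teal, 7 maroon, 45 grey — 3 + 4 + 4 + 6 + 12 + 21 + 10 + 7 + 45 = 112 socks.
One more sock must push some color to its target, so 112 + 1 = 113.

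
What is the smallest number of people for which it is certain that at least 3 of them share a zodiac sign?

There are 12 zodiac signs acting as pigeonholes.
With 12 × 2 = 24 people we could place exactly 2 in each, with no class reaching 3.
One more forces some class to hold 3, so 24 + 1 = 25.

25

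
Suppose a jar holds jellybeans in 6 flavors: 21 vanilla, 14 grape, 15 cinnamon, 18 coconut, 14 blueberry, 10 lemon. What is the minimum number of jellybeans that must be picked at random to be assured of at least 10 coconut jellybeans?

To avoid coconut jellybeans as long as possible, exhaust the other 5 flavors first.
The worst case draws every non-coconut jellybean first: 21 + 14 + 15 + 14 + 10 = 74.
The next 10 draws are then forced to be coconut, giving 74 + 10 = 84.

84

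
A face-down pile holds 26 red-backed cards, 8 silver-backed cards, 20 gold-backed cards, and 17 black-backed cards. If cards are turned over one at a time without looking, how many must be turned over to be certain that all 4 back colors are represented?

The hardest back color to obtain is silver-backed: we could draw every other card first — 71 − 8 = 63 cards — without a single silver-backed one.
The next draw must be silver-backed, so 63 + 1 = 64.

64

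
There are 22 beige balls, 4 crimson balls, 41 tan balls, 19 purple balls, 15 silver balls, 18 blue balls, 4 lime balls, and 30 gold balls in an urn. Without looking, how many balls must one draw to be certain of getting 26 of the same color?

In the worst case we take at most 25 of each color, but all 22 beige, all 4 crimson, all 19 purple, all 15 silver, all 18 blue, and all 4 lime (fewer than 25), giving 22 + 4 + 25 + 19 + 15 + 18 + 4 + 25 = 132.
One more ball then forces some color to 26, so 132 + 1 = 133.

133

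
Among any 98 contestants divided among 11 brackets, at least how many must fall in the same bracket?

If each of the 11 brackets held at most 8, the total would be at most 11 × 8 = 88 < 98, a contradiction.
So at least one holds ⌈98/11⌉ = 9.

9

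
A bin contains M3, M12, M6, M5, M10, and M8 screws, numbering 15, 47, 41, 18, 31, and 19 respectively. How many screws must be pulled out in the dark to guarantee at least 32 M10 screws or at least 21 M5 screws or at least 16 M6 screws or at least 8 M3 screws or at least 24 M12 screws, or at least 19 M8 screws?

The worst case stops just short of every target: 7 M3, 23 M12, 15 M6, all 18 M5, 31 M10, 18 M8 — 7 + 23 + 15 + 18 + 31 + 18 = 112 screws.
One more screw must push some size to its target, so 112 + 1 = 113.

113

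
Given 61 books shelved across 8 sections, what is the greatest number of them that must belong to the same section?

8

The 61 books fall into 8 sections.
If each of the 8 sections held at most 7, the total would be at most 8 × 7 = 56 < 61, a contradiction.
So at least one holds ⌈61/8⌉ = 8.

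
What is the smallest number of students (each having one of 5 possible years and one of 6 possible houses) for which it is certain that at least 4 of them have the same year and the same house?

91

There are 5 × 6 = 30 (year, house) combinations acting as pigeonholes.
With 30 × 3 = 90 students we could place exactly 3 in each, with no (year, house) pair reaching 4.
One more forces some (year, house) pair to hold 4, so 90 + 1 = 91.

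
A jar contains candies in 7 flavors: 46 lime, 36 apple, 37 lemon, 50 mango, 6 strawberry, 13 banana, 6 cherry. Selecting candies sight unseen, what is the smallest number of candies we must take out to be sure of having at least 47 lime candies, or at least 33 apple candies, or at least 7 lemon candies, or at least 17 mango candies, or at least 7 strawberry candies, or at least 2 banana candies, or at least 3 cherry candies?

Each of the 7 flavors has its own threshold; avoid all of them simultaneously.
The worst case stops just short of every target: 46 lime, 32 apple, 6 lemon, 16 mango, 6 strawberry, 1 banana, 2 cherry — 46 + 32 + 6 + 16 + 6 + 1 + 2 = 109 candies.
One more candy must push some flavor to its target, so 109 + 1 = 110.

110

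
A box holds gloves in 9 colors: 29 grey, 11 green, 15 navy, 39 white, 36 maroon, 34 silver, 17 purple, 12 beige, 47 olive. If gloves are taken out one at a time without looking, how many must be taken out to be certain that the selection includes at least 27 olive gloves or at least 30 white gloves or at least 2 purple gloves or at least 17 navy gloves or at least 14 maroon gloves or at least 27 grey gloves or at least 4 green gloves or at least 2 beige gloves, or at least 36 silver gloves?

The worst case stops just short of every target: 26 grey, 3 green, all 15 navy, 29 white, 13 maroon, all 34 silver, 1 purple, 1 beige, 26 olive — 26 + 3 + 15 + 29 + 13 + 34 + 1 + 1 + 26 = 148 gloves.
One more glove must push some color to its target, so 148 + 1 = 149.

149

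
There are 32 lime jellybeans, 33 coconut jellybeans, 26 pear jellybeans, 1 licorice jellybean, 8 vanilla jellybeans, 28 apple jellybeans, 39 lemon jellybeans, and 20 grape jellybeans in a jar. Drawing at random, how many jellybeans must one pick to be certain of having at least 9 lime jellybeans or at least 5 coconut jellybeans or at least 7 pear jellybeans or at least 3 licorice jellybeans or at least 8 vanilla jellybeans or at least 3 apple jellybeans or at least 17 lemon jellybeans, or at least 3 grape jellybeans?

47

The worst case stops just short of every target: 8 lime, 4 coconut, 6 pear, all 1 licorice, 7 vanilla, 2 apple, 16 lemon, 2 grape — 8 + 4 + 6 + 1 + 7 + 2 + 16 + 2 = 46 jellybeans.
One more jellybean must push some flavor to its target, so 46 + 1 = 47.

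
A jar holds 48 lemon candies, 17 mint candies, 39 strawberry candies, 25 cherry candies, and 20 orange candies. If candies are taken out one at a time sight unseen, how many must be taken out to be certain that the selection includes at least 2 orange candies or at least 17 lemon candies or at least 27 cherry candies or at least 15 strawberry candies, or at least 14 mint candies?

70

The worst case stops just short of every target: 16 lemon, 13 mint, 14 strawberry, all 25 cherry, 1 orange — 16 + 13 + 14 + 25 + 1 = 69 candies.
One more candy must push some flavor to its target, so 69 + 1 = 70.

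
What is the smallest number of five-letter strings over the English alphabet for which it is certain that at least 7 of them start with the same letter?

There are 26 possible first letters acting as pigeonholes.
With 26 × 6 = 156 five-letter strings over the English alphabet we could place exactly 6 in each, with no class reaching 7.
One more forces some class to hold 7, so 156 + 1 = 157.

157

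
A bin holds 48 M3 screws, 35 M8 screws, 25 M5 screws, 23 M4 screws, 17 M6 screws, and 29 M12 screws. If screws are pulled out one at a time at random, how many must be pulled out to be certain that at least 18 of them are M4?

To avoid M4 screws as long as possible, exhaust the other 5 sizes first.
The worst case draws every non-M4 screw first: 48 + 35 + 25 + 17 + 29 = 154.
The next 18 draws are then forced to be M4, giving 154 + 18 = 172.

172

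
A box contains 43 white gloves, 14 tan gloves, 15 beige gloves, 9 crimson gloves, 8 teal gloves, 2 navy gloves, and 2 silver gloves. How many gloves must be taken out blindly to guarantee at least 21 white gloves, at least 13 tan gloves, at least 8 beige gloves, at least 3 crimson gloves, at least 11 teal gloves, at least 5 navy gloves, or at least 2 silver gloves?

53

Each of the 7 colors has its own threshold; avoid all of them simultaneously.
The worst case stops just short of every target: 20 white, 12 tan, 7 beige, 2 crimson, all 8 teal, all 2 navy, 1 silver — 20 + 12 + 7 + 2 + 8 + 2 + 1 = 52 gloves.
One more glove must push some color to its target, so 52 + 1 = 53.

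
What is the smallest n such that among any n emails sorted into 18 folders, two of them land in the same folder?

19

There are 18 folders acting as pigeonholes.
With 18 emails we could place one in each, avoiding any repeat.
One more forces some class to hold 2, so 18 + 1 = 19.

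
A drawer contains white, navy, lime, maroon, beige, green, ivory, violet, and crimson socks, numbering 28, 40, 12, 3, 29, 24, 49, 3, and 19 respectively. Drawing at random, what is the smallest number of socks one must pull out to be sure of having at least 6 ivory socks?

The worst case draws every non-ivory sock first: 28 + 40 + 12 + 3 + 29 + 24 + 3 + 19 = 158.
The next 6 draws are then forced to be ivory, giving 158 + 6 = 164.

164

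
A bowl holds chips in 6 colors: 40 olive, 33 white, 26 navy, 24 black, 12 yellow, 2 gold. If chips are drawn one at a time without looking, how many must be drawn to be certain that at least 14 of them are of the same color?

In the worst case we take at most 13 of each color, but all 12 yellow and all 2 gold (fewer than 13), giving 13 + 13 + 13 + 13 + 12 + 2 = 66.
One more chip then forces some color to 14, so 66 + 1 = 67.

67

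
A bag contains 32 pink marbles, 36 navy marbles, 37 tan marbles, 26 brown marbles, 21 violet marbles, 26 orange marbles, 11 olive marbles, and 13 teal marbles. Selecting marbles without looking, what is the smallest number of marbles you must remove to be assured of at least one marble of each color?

192

The hardest color to obtain is olive: we could draw every other marble first — 202 − 11 = 191 marbles — without a single olive one.
The next draw must be olive, so 191 + 1 = 192.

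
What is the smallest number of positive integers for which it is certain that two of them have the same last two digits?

101

There are 100 possible two-digit endings acting as pigeonholes.
With 100 positive integers we could place one in each, avoiding any repeat.
One more forces some class to hold 2, so 100 + 1 = 101.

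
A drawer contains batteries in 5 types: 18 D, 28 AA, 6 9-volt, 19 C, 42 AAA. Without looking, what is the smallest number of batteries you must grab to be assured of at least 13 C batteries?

To avoid C batteries as long as possible, exhaust the other 4 types first.
The worst case draws every non-C battery first: 18 + 28 + 6 + 42 = 94.
The next 13 draws are then forced to be C, giving 94 + 13 = 107.

107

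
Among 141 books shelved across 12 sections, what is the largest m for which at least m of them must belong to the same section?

The 141 books fall into 12 sections.
If each of the 12 sections held at most 11, the total would be at most 12 × 11 = 132 < 141, a contradiction.
So at least one holds ⌈141/12⌉ = 12.

12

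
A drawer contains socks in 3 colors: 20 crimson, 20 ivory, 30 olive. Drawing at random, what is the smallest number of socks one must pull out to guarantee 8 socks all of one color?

The worst case takes 7 socks of each color without reaching 8 of any: 3 × 7 = 21.
The next sock must bring some color to 8, so 21 + 1 = 22.

22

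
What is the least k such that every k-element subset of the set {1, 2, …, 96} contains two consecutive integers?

Partition {1, …, 96} into 48 pairs: {1,2}, {3,4}, …, {95,96}.
Choosing 48 integers — say the 48 even numbers 2, 4, …, 96 — takes one from each pair and avoids the property.
Choosing 49 forces two into the same pair by pigeonhole, and those are consecutive. So 49.

49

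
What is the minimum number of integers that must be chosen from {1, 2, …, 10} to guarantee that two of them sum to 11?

Partition {1, …, 10} into 5 pairs: {1,10}, {2,9}, …, {5,6}.
Choosing 5 integers — say the integers 1 through 5 — takes one from each pair and avoids the property.
Choosing 6 forces two into the same pair by pigeonhole, and those sum to 11. So 6.

6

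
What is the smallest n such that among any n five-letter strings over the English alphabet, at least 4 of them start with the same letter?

79

There are 26 possible first letters acting as pigeonholes.
With 26 × 3 = 78 five-letter strings over the English alphabet we could place exactly 3 in each, with no class reaching 4.
One more forces some class to hold 4, so 78 + 1 = 79.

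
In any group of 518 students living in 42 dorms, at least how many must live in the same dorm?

If each of the 42 dorms held at most 12, the total would be at most 42 × 12 = 504 < 518, a contradiction.
So at least one holds ⌈518/42⌉ = 13.

13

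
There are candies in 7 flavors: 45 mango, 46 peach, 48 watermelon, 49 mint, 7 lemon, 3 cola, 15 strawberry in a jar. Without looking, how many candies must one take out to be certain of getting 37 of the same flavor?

Treat the 7 flavors as pigeonholes.
In the worst case we take at most 36 of each flavor, but all 7 lemon, all 3 cola, and all 15 strawberry (fewer than 36), giving 36 + 36 + 36 + 36 + 7 + 3 + 15 = 169.
One more candy then forces some flavor to 37, so 169 + 1 = 170.

170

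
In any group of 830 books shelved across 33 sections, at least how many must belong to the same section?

26

The 830 books fall into 33 sections.
If each of the 33 sections held at most 25, the total would be at most 33 × 25 = 825 < 830, a contradiction.
So at least one holds ⌈830/33⌉ = 26.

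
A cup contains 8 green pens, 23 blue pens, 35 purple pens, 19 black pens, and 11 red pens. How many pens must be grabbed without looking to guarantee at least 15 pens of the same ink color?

In the worst case we take at most 14 of each ink color, but all 8 green and all 11 red (fewer than 14), giving 8 + 14 + 14 + 14 + 11 = 61.
One more pen then forces some ink color to 15, so 61 + 1 = 62.

62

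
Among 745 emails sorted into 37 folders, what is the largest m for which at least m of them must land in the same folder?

21

If each of the 37 folders held at most 20, the total would be at most 37 × 20 = 740 < 745, a contradiction.
So at least one holds ⌈745/37⌉ = 21.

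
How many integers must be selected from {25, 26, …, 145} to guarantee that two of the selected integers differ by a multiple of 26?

27

Use the pigeonhole principle on residue classes: group the integers by remainder mod 26; there are 26 residue classes, each nonempty in this range.
Choosing one from each class (26 integers) avoids any shared remainder.
One more choice must repeat a class, so two differ by a multiple of 26. Hence 26 + 1 = 27.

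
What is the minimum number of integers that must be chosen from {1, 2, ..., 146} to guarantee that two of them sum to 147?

Partition {1, …, 146} into 73 pairs: {1,146}, {2,145}, …, {73,74}.
Choosing 73 integers — say the integers 1 through 73 — takes one from each pair and avoids the property.
Choosing 74 forces two into the same pair by pigeonhole, and those sum to 147. So 74.

74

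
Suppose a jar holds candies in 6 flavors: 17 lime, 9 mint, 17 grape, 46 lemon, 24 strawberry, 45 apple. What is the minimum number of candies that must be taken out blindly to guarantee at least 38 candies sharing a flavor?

In the worst case we take at most 37 of each flavor, but all 17 lime, all 9 mint, all 17 grape, and all 24 strawberry (fewer than 37), giving 17 + 9 + 17 + 37 + 24 + 37 = 141.
One more candy then forces some flavor to 38, so 141 + 1 = 142.

142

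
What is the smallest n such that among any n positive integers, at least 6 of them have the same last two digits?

There are 100 possible two-digit endings acting as pigeonholes.
With 100 × 5 = 500 positive integers we could place exactly 5 in each, with no class reaching 6.
One more forces some class to hold 6, so 500 + 1 = 501.

501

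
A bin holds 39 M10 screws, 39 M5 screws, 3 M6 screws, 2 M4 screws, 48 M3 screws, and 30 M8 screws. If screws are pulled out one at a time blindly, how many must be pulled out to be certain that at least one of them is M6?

To avoid M6 screws as long as possible, exhaust the other 5 sizes first.
The worst case draws every non-M6 screw first: 39 + 39 + 2 + 48 + 30 = 158.
The next draw is then forced to be M6, giving 158 + 1 = 159.

159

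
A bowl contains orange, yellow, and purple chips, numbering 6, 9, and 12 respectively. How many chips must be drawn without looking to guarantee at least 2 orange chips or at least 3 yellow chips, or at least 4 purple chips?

7

The worst case stops just short of every target: 1 orange, 2 yellow, 3 purple — 1 + 2 + 3 = 6 chips.
One more chip must push some color to its target, so 6 + 1 = 7.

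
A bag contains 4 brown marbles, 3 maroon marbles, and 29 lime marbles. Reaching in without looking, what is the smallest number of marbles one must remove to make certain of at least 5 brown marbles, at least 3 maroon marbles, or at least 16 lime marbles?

22

The worst case stops just short of every target: 4 brown, 2 maroon, 15 lime — 4 + 2 + 15 = 21 marbles.
One more marble must push some color to its target, so 21 + 1 = 22.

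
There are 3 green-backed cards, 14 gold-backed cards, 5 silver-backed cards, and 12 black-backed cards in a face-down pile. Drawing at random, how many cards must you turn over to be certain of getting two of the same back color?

Treat the 4 back colors as pigeonholes.
The worst case takes 1 card of each back color without reaching 2 of any: 4 × 1 = 4.
The next card must bring some back color to 2, so 4 + 1 = 5.

5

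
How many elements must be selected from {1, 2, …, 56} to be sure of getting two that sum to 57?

29

Partition {1, …, 56} into 28 pairs: {1,56}, {2,55}, …, {28,29}.
Choosing 28 integers — say the integers 1 through 28 — takes one from each pair and avoids the property.
Choosing 29 forces two into the same pair by pigeonhole, and those sum to 57. So 29.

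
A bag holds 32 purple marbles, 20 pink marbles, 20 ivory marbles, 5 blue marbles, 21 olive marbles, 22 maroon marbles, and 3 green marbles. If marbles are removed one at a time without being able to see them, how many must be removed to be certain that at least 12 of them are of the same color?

Treat the 7 colors as pigeonholes.
In the worst case we take at most 11 of each color, but all 5 blue and all 3 green (fewer than 11), giving 11 + 11 + 11 + 5 + 11 + 11 + 3 = 63.
One more marble then forces some color to 12, so 63 + 1 = 64.

64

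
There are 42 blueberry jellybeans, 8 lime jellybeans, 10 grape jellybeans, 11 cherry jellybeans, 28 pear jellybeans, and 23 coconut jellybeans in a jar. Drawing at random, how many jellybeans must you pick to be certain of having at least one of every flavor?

115

The hardest flavor to obtain is lime: we could draw every other jellybean first — 122 − 8 = 114 jellybeans — without a single lime one.
The next draw must be lime, so 114 + 1 = 115.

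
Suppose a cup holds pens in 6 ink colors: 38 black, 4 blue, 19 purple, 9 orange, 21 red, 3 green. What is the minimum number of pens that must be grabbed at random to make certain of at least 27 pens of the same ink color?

Treat the 6 ink colors as pigeonholes.
In the worst case we take at most 26 of each ink color, but all 4 blue, all 19 purple, all 9 orange, all 21 red, and all 3 green (fewer than 26), giving 26 + 4 + 19 + 9 + 21 + 3 = 82.
One more pen then forces some ink color to 27, so 82 + 1 = 83.

83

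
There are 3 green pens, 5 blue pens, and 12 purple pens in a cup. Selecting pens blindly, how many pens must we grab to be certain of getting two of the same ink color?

4

Treat the 3 ink colors as pigeonholes.
The worst case takes 1 pen of each ink color without reaching 2 of any: 3 × 1 = 3.
The next pen must bring some ink color to 2, so 3 + 1 = 4.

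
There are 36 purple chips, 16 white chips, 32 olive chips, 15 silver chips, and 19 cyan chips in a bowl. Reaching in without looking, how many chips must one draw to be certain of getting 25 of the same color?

99

Treat the 5 colors as pigeonholes.
In the worst case we take at most 24 of each color, but all 16 white, all 15 silver, and all 19 cyan (fewer than 24), giving 24 + 16 + 24 + 15 + 19 = 98.
One more chip then forces some color to 25, so 98 + 1 = 99.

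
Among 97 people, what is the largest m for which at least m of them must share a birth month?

There are 12 months of the year, which serve as the pigeonholes.
If each of the 12 months of the year held at most 8, the total would be at most 12 × 8 = 96 < 97, a contradiction.
So at least one holds ⌈97/12⌉ = 9.

9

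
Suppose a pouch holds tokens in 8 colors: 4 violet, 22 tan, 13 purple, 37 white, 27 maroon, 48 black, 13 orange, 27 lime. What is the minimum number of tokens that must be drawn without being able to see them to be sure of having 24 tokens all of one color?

145

In the worst case we take at most 23 of each color, but all 4 violet, all 22 tan, all 13 purple, and all 13 orange (fewer than 23), giving 4 + 22 + 13 + 23 + 23 + 23 + 13 + 23 = 144.
One more token then forces some color to 24, so 144 + 1 = 145.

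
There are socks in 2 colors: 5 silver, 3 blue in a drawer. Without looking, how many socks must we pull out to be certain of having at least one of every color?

6

The hardest color to obtain is blue: we could draw every other sock first — 8 − 3 = 5 socks — without a single blue one.
The next draw must be blue, so 5 + 1 = 6.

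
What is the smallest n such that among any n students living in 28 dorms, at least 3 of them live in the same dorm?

There are 28 dorms acting as pigeonholes.
With 28 × 2 = 56 students we could place exactly 2 in each, with no class reaching 3.
One more forces some class to hold 3, so 56 + 1 = 57.

57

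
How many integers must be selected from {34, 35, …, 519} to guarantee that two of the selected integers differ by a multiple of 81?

Group the integers by remainder mod 81; there are 81 residue classes, each nonempty in this range.
Choosing one from each class (81 integers) avoids any shared remainder.
One more choice must repeat a class, so two differ by a multiple of 81. Hence 81 + 1 = 82.

82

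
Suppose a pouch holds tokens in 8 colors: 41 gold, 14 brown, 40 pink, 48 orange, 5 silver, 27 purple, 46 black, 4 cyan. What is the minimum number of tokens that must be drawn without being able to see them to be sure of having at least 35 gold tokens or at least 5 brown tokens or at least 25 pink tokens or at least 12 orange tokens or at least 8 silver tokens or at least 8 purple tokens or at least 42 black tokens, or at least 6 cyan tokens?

The worst case stops just short of every target: 34 gold, 4 brown, 24 pink, 11 orange, all 5 silver, 7 purple, 41 black, all 4 cyan — 34 + 4 + 24 + 11 + 5 + 7 + 41 + 4 = 130 tokens.
One more token must push some color to its target, so 130 + 1 = 131.

131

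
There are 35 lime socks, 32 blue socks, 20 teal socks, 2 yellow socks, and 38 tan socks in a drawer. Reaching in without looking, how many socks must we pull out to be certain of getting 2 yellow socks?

127

The worst case draws every non-yellow sock first: 35 + 32 + 20 + 38 = 125.
The next 2 draws are then forced to be yellow, giving 125 + 2 = 127.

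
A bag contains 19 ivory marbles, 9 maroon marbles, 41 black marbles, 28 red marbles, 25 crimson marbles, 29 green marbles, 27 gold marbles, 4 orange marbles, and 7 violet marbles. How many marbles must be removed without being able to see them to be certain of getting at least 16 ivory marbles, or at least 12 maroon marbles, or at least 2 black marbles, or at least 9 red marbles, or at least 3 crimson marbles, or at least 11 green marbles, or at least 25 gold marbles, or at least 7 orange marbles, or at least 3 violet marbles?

76

Each of the 9 colors has its own threshold; avoid all of them simultaneously.
The worst case stops just short of every target: 15 ivory, all 9 maroon, 1 black, 8 red, 2 crimson, 10 green, 24 gold, all 4 orange, 2 violet — 15 + 9 + 1 + 8 + 2 + 10 + 24 + 4 + 2 = 75 marbles.
One more marble must push some color to its target, so 75 + 1 = 76.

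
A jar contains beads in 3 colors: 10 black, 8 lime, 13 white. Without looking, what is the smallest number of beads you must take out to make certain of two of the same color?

Treat the 3 colors as pigeonholes.
The worst case takes 1 bead of each color without reaching 2 of any: 3 × 1 = 3.
The next bead must bring some color to 2, so 3 + 1 = 4.

4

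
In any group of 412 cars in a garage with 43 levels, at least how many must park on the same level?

10

If each of the 43 levels held at most 9, the total would be at most 43 × 9 = 387 < 412, a contradiction.
So at least one holds ⌈412/43⌉ = 10.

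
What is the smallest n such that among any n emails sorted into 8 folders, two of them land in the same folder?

9

There are 8 folders acting as pigeonholes.
With 8 emails we could place one in each, avoiding any repeat.
One more forces some class to hold 2, so 8 + 1 = 9.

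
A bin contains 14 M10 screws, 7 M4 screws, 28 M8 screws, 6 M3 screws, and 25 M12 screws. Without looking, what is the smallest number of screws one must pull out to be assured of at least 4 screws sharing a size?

The worst case takes 3 screws of each size without reaching 4 of any: 5 × 3 = 15.
The next screw must bring some size to 4, so 15 + 1 = 16.

16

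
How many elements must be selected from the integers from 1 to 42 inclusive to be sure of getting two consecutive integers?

Partition {1, …, 42} into 21 pairs: {1,2}, {3,4}, …, {41,42}.
Choosing 21 integers — say the 21 even numbers 2, 4, …, 42 — takes one from each pair and avoids the property.
Choosing 22 forces two into the same pair by pigeonhole, and those are consecutive. So 22.

22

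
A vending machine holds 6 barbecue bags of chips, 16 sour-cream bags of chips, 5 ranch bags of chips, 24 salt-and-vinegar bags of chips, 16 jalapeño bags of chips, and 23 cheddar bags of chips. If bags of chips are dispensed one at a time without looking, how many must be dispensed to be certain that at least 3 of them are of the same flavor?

13

The worst case takes 2 bags of chips of each flavor without reaching 3 of any: 6 × 2 = 12.
The next bag of chips must bring some flavor to 3, so 12 + 1 = 13.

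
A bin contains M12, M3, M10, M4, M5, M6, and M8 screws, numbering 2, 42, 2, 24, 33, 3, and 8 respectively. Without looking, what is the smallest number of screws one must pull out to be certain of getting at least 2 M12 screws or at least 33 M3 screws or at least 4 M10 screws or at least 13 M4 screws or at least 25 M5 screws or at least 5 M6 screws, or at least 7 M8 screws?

The worst case stops just short of every target: 1 M12, 32 M3, all 2 M10, 12 M4, 24 M5, all 3 M6, 6 M8 — 1 + 32 + 2 + 12 + 24 + 3 + 6 = 80 screws.
One more screw must push some size to its target, so 80 + 1 = 81.

81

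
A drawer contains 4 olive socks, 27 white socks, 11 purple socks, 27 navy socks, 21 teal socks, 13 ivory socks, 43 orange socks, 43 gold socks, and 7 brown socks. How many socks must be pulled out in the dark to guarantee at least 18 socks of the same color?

121

In the worst case we take at most 17 of each color, but all 4 olive, all 11 purple, all 13 ivory, and all 7 brown (fewer than 17), giving 4 + 17 + 11 + 17 + 17 + 13 + 17 + 17 + 7 = 120.
One more sock then forces some color to 18, so 120 + 1 = 121.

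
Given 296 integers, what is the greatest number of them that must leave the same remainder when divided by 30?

10

The 296 integers fall into 30 residue classes modulo 30.
If each of the 30 residue classes modulo 30 held at most 9, the total would be at most 30 × 9 = 270 < 296, a contradiction.
So at least one holds ⌈296/30⌉ = 10.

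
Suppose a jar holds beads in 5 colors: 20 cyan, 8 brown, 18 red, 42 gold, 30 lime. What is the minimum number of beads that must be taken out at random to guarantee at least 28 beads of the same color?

101

In the worst case we take at most 27 of each color, but all 20 cyan, all 8 brown, and all 18 red (fewer than 27), giving 20 + 8 + 18 + 27 + 27 = 100.
One more bead then forces some color to 28, so 100 + 1 = 101.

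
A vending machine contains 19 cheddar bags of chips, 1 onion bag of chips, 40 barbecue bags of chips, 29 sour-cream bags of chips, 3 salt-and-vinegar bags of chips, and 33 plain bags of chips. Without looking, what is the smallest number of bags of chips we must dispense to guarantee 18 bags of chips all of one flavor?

73

Treat the 6 flavors as pigeonholes.
In the worst case we take at most 17 of each flavor, but all 1 onion and all 3 salt-and-vinegar (fewer than 17), giving 17 + 1 + 17 + 17 + 3 + 17 = 72.
One more bag of chips then forces some flavor to 18, so 72 + 1 = 73.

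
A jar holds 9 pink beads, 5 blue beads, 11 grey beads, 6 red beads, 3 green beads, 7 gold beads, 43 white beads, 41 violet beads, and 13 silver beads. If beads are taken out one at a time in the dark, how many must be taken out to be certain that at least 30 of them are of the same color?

Treat the 9 colors as pigeonholes.
In the worst case we take at most 29 of each color, but all 9 pink, all 5 blue, all 11 grey, all 6 red, all 3 green, all 7 gold, and all 13 silver (fewer than 29), giving 9 + 5 + 11 + 6 + 3 + 7 + 29 + 29 + 13 = 112.
One more bead then forces some color to 30, so 112 + 1 = 113.

113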